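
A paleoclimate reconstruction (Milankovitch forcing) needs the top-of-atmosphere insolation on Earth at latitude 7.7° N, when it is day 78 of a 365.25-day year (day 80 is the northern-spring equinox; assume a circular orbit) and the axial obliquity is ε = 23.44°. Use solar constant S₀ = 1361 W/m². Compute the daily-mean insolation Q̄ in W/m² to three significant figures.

Q̄ ≈ 428 W/m²

Solar longitude: λ_s = 360° × (78 − 80)/365.25 = -1.971°, i.e. -1.971° + 360° = 358.029°.
sin δ = sin 23.44° × sin 358.029° = -0.01368, so δ = -0.784°.
cos H₀ = −tan(+7.7°) tan(-0.784°) = 0.0019, H₀ = 1.5689 rad.
Bracket: H₀ sin φ sin δ + cos φ cos δ sin H₀ = 1.5689×0.13399×-0.01368 + 0.99098×0.99991×1.00000 = -0.002876 + 0.990891 = 0.988015.
Q̄ = (S₀/π) × [bracket] = (1361/π) × 0.988015 = 428.0 W/m².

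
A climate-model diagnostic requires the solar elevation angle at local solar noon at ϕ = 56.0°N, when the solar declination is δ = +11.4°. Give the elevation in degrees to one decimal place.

At local noon the hour angle is zero, so the zenith angle equals |ϕ − δ| = |+56.0° − (+11.400°)| = 44.600°.
Elevation = 90° − 44.600° = 45.4°.

45.4°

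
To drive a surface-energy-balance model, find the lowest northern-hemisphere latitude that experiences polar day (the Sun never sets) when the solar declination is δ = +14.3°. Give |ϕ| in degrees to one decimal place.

Polar day requires cos h₀ = −tan ϕ tan δ ≤ −1, i.e. tan ϕ tan δ ≥ 1.
The boundary is |tan ϕ| · |tan δ| = 1, so |ϕ| = 90° − |δ| = 90° − 14.3° = 75.7° in the northern hemisphere.

|ϕ| = 75.7°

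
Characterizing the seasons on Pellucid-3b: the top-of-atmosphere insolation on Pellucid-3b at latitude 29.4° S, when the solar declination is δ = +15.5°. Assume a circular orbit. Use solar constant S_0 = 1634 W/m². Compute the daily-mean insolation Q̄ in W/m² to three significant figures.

cos h₀ = −tan(-29.4°) tan(+15.500°) = 0.1563, h₀ = 1.4139 rad.
Bracket: h₀ sin ϕ sin δ + cos ϕ cos δ sin h₀ = 1.4139×-0.49090×0.26724 + 0.87121×0.96363×0.98772 = -0.185487 + 0.829215 = 0.643728.
Q̄ = (S_0/π) × [bracket] = (1634/π) × 0.643728 = 334.8 W/m².

Q̄ ≈ 335 W/m²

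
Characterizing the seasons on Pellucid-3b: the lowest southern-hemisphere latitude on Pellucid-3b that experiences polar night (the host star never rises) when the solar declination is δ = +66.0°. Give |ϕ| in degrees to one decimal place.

|ϕ| = 24.0°

Polar night requires cos h₀ = −tan ϕ tan δ ≥ 1, i.e. tan ϕ tan δ ≤ −1.
The boundary is |tan ϕ| · |tan δ| = 1, so |ϕ| = 90° − |δ| = 90° − 66.0° = 24.0° in the southern hemisphere.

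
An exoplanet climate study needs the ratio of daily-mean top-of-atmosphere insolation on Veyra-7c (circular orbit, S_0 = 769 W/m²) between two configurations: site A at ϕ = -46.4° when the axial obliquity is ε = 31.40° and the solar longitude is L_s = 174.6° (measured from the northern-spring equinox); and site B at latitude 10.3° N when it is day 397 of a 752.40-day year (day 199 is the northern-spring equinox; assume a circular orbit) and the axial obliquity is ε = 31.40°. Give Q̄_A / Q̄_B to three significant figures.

Q̄_A / Q̄_B ≈ 0.639

— Configuration A (ϕ=-46.4°):
Solar declination: sin δ = sin ε · sin L_s = sin 31.40° × sin 174.6° = 0.04903, so δ = +2.810°.
cos h₀ = −tan(-46.4°) tan(+2.810°) = 0.0515, h₀ = 1.5192 rad.
Bracket: h₀ sin ϕ sin δ + cos ϕ cos δ sin h₀ = 1.5192×-0.72417×0.04903 + 0.68962×0.99880×0.99867 = -0.053941 + 0.687876 = 0.633935.
Q̄ = (S_0/π) × [bracket] = (769/π) × 0.633935 = 155.17 W/m².
— Configuration B (ϕ=+10.3°):
Solar longitude: L_s = 360° × (397 − 199)/752.40 = 94.737°.
sin δ = sin 31.40° × sin 94.737° = 0.51923, so δ = +31.281°.
cos h₀ = −tan(+10.3°) tan(+31.281°) = -0.1104, h₀ = 1.6814 rad.
Bracket: h₀ sin ϕ sin δ + cos ϕ cos δ sin h₀ = 1.6814×0.17880×0.51923 + 0.98389×0.85463×0.99389 = 0.156098 + 0.835724 = 0.991822.
Q̄ = (S_0/π) × [bracket] = (769/π) × 0.991822 = 242.78 W/m².
Ratio Q̄_A / Q̄_B = 155.17 / 242.78 = 0.6391.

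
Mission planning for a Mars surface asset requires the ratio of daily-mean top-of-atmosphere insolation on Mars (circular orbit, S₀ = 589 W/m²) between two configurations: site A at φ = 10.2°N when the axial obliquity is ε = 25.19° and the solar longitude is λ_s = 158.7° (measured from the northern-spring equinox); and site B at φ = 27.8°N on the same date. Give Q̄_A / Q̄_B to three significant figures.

— Configuration A (φ=+10.2°):
Solar declination: sin δ = sin ε · sin λ_s = sin 25.19° × sin 158.7° = 0.15461, so δ = +8.894°.
cos H₀ = −tan(+10.2°) tan(+8.894°) = -0.0282, H₀ = 1.5990 rad.
Bracket: H₀ sin φ sin δ + cos φ cos δ sin H₀ = 1.5990×0.17708×0.15461 + 0.98420×0.98798×0.99960 = 0.043778 + 0.971981 = 1.015759.
Q̄ = (S₀/π) × [bracket] = (589/π) × 1.015759 = 190.44 W/m².
— Configuration B (φ=+27.8°):
cos H₀ = −tan(+27.8°) tan(+8.894°) = -0.0825, H₀ = 1.6534 rad.
Bracket: H₀ sin φ sin δ + cos φ cos δ sin H₀ = 1.6534×0.46639×0.15461 + 0.88458×0.98798×0.99659 = 0.119224 + 0.870967 = 0.990191.
Q̄ = (S₀/π) × [bracket] = (589/π) × 0.990191 = 185.65 W/m².
Ratio Q̄_A / Q̄_B = 190.44 / 185.65 = 1.026.

Q̄_A / Q̄_B ≈ 1.03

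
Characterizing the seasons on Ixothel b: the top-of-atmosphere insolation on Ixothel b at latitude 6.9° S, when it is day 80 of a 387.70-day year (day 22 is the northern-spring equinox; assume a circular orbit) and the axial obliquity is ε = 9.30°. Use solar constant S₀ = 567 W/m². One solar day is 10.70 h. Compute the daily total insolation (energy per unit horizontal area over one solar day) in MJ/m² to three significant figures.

Solar longitude: λ_s = 360° × (80 − 22)/387.70 = 53.856°.
sin δ = sin 9.30° × sin 53.856° = 0.13050, so δ = +7.499°.
cos H₀ = −tan(-6.9°) tan(+7.499°) = 0.0159, H₀ = 1.5549 rad.
Bracket: H₀ sin φ sin δ + cos φ cos δ sin H₀ = 1.5549×-0.12014×0.13050 + 0.99276×0.99145×0.99987 = -0.024378 + 0.984144 = 0.959766.
Q̄ = (S₀/π) × [bracket] = (567/π) × 0.959766 = 173.22 W/m².
Daily total = Q̄ × 10.70 h × 3600 s/h = 173.22 × 10.70 × 3600 / 10⁶ = 6.672 MJ/m².

6.67 MJ/m²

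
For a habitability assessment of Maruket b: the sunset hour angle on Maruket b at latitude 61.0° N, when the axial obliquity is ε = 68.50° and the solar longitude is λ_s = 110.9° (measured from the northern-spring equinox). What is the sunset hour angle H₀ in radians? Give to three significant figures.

H₀ = 3.14 rad

Solar declination: sin δ = sin ε · sin λ_s = sin 68.50° × sin 110.9° = 0.86920, so δ = +60.366°.
Sunrise equation: cos H₀ = −tan φ · tan δ = -3.1713 ≤ −1, so the host star never sets (polar day) and H₀ = π.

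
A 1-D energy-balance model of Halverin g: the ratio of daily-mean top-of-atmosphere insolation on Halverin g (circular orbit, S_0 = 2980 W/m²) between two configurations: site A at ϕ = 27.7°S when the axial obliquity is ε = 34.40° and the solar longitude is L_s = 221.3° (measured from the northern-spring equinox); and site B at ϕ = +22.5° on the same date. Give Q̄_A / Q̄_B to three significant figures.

Q̄_A / Q̄_B ≈ 1.72

— Configuration A (ϕ=-27.7°):
Solar declination: sin δ = sin ε · sin L_s = sin 34.40° × sin 221.3° = -0.37288, so δ = -21.893°.
cos h₀ = −tan(-27.7°) tan(-21.893°) = -0.2110, h₀ = 1.7834 rad.
Bracket: h₀ sin ϕ sin δ + cos ϕ cos δ sin h₀ = 1.7834×-0.46484×-0.37288 + 0.88539×0.92788×0.97749 = 0.309116 + 0.803043 = 1.112159.
Q̄ = (S_0/π) × [bracket] = (2980/π) × 1.112159 = 1055.0 W/m².
— Configuration B (ϕ=+22.5°):
cos h₀ = −tan(+22.5°) tan(-21.893°) = 0.1665, h₀ = 1.4036 rad.
Bracket: h₀ sin ϕ sin δ + cos ϕ cos δ sin h₀ = 1.4036×0.38268×-0.37288 + 0.92388×0.92788×0.98605 = -0.200285 + 0.845291 = 0.645006.
Q̄ = (S_0/π) × [bracket] = (2980/π) × 0.645006 = 611.83 W/m².
Ratio Q̄_A / Q̄_B = 1055.0 / 611.83 = 1.724.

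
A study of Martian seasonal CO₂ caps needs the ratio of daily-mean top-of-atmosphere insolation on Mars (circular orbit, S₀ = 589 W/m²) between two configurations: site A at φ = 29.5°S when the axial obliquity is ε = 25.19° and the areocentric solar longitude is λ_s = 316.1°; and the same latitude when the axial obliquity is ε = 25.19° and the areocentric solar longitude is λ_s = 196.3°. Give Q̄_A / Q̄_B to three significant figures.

Q̄_A / Q̄_B ≈ 1.12

— Configuration A (φ=-29.5°):
sin δ = sin 25.19° × sin 316.1° = -0.29513, so δ = -17.165°.
cos H₀ = −tan(-29.5°) tan(-17.165°) = -0.1748, H₀ = 1.7465 rad.
Bracket: H₀ sin φ sin δ + cos φ cos δ sin H₀ = 1.7465×-0.49242×-0.29513 + 0.87036×0.95546×0.98461 = 0.253815 + 0.818796 = 1.072611.
Q̄ = (S₀/π) × [bracket] = (589/π) × 1.072611 = 201.10 W/m².
— Configuration B (φ=-29.5°):
sin δ = sin 25.19° × sin 196.3° = -0.11946, so δ = -6.861°.
cos H₀ = −tan(-29.5°) tan(-6.861°) = -0.0681, H₀ = 1.6389 rad.
Bracket: H₀ sin φ sin δ + cos φ cos δ sin H₀ = 1.6389×-0.49242×-0.11946 + 0.87036×0.99284×0.99768 = 0.096407 + 0.862123 = 0.958530.
Q̄ = (S₀/π) × [bracket] = (589/π) × 0.958530 = 179.71 W/m².
Ratio Q̄_A / Q̄_B = 201.10 / 179.71 = 1.119.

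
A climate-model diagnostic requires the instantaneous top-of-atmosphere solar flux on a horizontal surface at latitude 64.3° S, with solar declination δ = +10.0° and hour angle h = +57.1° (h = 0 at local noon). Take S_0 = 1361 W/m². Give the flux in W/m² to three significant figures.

cos θ_z = sin ϕ sin δ + cos ϕ cos δ cos h = -0.156470 + 0.231974 = 0.075504.
Flux = S_0 · cos θ_z = 1361 × 0.075504 = 102.8 W/m².

103 W/m²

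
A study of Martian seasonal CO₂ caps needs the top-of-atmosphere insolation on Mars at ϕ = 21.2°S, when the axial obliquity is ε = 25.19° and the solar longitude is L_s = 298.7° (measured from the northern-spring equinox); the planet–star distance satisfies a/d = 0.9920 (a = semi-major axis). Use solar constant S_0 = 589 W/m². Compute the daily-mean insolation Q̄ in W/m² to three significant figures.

Solar declination: sin δ = sin ε · sin L_s = sin 25.19° × sin 298.7° = -0.37333, so δ = -21.921°.
cos h₀ = −tan(-21.2°) tan(-21.921°) = -0.1561, h₀ = 1.7275 rad.
Bracket: h₀ sin ϕ sin δ + cos ϕ cos δ sin h₀ = 1.7275×-0.36162×-0.37333 + 0.93232×0.92770×0.98774 = 0.233219 + 0.854309 = 1.087528.
Inverse-square distance factor (a/d)² = 0.9920² = 0.984064.
Q̄ = (S_0/π) × 0.984064 × [bracket] = (589/π) × 0.984064 × 1.087528 = 200.6 W/m².

Q̄ ≈ 201 W/m²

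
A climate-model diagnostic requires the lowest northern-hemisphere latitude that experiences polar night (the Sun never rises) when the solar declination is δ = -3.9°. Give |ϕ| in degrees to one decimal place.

Polar night requires cos h₀ = −tan ϕ tan δ ≥ 1, i.e. tan ϕ tan δ ≤ −1.
The boundary is |tan ϕ| · |tan δ| = 1, so |ϕ| = 90° − |δ| = 90° − 3.9° = 86.1° in the northern hemisphere.

|ϕ| = 86.1°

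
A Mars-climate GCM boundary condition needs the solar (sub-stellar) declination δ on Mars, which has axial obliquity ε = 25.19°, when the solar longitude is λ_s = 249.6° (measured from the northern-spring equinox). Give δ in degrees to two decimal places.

δ = -23.51°

sin δ = sin ε · sin λ_s = sin 25.19° × sin 249.6° = -0.398927.
δ = arcsin(-0.398927) = -23.51°.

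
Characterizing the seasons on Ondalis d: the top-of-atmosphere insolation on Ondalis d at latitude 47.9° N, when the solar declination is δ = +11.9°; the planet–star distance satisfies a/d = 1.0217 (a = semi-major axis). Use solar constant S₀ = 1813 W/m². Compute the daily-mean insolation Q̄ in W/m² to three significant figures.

cos H₀ = −tan(+47.9°) tan(+11.900°) = -0.2332, H₀ = 1.8062 rad.
Bracket: H₀ sin φ sin δ + cos φ cos δ sin H₀ = 1.8062×0.74198×0.20620 + 0.67043×0.97851×0.97242 = 0.276342 + 0.637929 = 0.914271.
Inverse-square distance factor (a/d)² = 1.0217² = 1.043871.
Q̄ = (S₀/π) × 1.043871 × [bracket] = (1813/π) × 1.043871 × 0.914271 = 550.8 W/m².

Q̄ ≈ 551 W/m²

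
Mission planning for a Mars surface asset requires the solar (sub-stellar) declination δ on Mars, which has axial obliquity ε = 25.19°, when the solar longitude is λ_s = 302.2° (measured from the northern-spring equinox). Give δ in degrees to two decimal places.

sin δ = sin ε · sin λ_s = sin 25.19° × sin 302.2° = -0.360158.
δ = arcsin(-0.360158) = -21.11°.

δ = -21.11°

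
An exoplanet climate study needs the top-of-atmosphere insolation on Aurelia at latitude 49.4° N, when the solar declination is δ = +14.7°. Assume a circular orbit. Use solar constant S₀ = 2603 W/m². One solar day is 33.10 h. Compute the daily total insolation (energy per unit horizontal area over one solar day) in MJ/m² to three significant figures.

95.0 MJ/m²

cos H₀ = −tan(+49.4°) tan(+14.700°) = -0.3061, H₀ = 1.8819 rad.
Bracket: H₀ sin φ sin δ + cos φ cos δ sin H₀ = 1.8819×0.75927×0.25376 + 0.65077×0.96727×0.95200 = 0.362590 + 0.599256 = 0.961846.
Q̄ = (S₀/π) × [bracket] = (2603/π) × 0.961846 = 796.95 W/m².
Daily total = Q̄ × 33.10 h × 3600 s/h = 796.95 × 33.10 × 3600 / 10⁶ = 94.96 MJ/m².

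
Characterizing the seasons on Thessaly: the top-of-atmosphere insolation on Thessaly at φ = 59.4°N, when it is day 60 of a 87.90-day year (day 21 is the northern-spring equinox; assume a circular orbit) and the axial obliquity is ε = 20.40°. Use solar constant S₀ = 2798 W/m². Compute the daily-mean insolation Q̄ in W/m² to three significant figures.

Solar longitude: λ_s = 360° × (60 − 21)/87.90 = 159.727°.
sin δ = sin 20.40° × sin 159.727° = 0.12078, so δ = +6.937°.
cos H₀ = −tan(+59.4°) tan(+6.937°) = -0.2057, H₀ = 1.7780 rad.
Bracket: H₀ sin φ sin δ + cos φ cos δ sin H₀ = 1.7780×0.86074×0.12078 + 0.50904×0.99268×0.97861 = 0.184841 + 0.494505 = 0.679346.
Q̄ = (S₀/π) × [bracket] = (2798/π) × 0.679346 = 605.0 W/m².

Q̄ ≈ 605 W/m²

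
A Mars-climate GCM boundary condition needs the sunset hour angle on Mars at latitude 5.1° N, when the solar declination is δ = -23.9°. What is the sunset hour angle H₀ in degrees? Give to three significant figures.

H₀ = 87.7°

cos H₀ = −tan φ · tan δ = −tan(+5.1°) × tan(-23.900°) = 0.0395, so H₀ = 1.5312 rad = 87.73°.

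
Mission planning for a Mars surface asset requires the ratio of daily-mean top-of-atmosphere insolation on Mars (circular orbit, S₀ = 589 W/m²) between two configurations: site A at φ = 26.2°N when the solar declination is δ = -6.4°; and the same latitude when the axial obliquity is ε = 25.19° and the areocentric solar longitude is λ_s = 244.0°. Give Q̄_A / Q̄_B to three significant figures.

Q̄_A / Q̄_B ≈ 1.40

— Configuration A (φ=+26.2°):
cos H₀ = −tan(+26.2°) tan(-6.400°) = 0.0552, H₀ = 1.5156 rad.
Bracket: H₀ sin φ sin δ + cos φ cos δ sin H₀ = 1.5156×0.44151×-0.11147 + 0.89726×0.99377×0.99848 = -0.074590 + 0.890315 = 0.815725.
Q̄ = (S₀/π) × [bracket] = (589/π) × 0.815725 = 152.94 W/m².
— Configuration B (φ=+26.2°):
sin δ = sin 25.19° × sin 244.0° = -0.38255, so δ = -22.491°.
cos H₀ = −tan(+26.2°) tan(-22.491°) = 0.2037, H₀ = 1.3656 rad.
Bracket: H₀ sin φ sin δ + cos φ cos δ sin H₀ = 1.3656×0.44151×-0.38255 + 0.89726×0.92394×0.97903 = -0.230649 + 0.811630 = 0.580981.
Q̄ = (S₀/π) × [bracket] = (589/π) × 0.580981 = 108.92 W/m².
Ratio Q̄_A / Q̄_B = 152.94 / 108.92 = 1.404.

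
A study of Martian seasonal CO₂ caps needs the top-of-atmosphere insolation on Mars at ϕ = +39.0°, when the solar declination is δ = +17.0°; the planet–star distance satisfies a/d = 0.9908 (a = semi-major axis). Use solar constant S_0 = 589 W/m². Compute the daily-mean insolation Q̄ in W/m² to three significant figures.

cos h₀ = −tan(+39.0°) tan(+17.000°) = -0.2476, h₀ = 1.8210 rad.
Bracket: h₀ sin ϕ sin δ + cos ϕ cos δ sin h₀ = 1.8210×0.62932×0.29237 + 0.77715×0.95630×0.96887 = 0.335054 + 0.720053 = 1.055107.
Inverse-square distance factor (a/d)² = 0.9908² = 0.981685.
Q̄ = (S_0/π) × 0.981685 × [bracket] = (589/π) × 0.981685 × 1.055107 = 194.2 W/m².

Q̄ ≈ 194 W/m²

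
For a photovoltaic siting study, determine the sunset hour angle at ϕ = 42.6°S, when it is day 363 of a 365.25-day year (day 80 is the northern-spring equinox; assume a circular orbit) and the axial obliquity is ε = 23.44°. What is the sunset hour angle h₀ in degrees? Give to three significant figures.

Solar longitude: L_s = 360° × (363 − 80)/365.25 = 278.932°.
sin δ = sin 23.44° × sin 278.932° = -0.39296, so δ = -23.139°.
cos h₀ = −tan ϕ · tan δ = −tan(-42.6°) × tan(-23.139°) = -0.3930, so h₀ = 1.9746 rad = 113.14°.

h₀ = 113°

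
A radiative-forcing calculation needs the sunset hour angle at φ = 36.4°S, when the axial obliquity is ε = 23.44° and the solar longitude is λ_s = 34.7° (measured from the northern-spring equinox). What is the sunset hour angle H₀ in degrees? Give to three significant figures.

H₀ = 80.1°

Solar declination: sin δ = sin ε · sin λ_s = sin 23.44° × sin 34.7° = 0.22645, so δ = +13.088°.
cos H₀ = −tan φ · tan δ = −tan(-36.4°) × tan(+13.088°) = 0.1714, so H₀ = 1.3985 rad = 80.13°.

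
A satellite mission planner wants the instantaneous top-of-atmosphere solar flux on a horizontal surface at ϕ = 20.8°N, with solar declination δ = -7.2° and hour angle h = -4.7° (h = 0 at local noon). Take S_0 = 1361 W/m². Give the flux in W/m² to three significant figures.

1.20e+03 W/m²

cos θ_z = sin ϕ sin δ + cos ϕ cos δ cos h = -0.044507 + 0.924336 = 0.879829.
Flux = S_0 · cos θ_z = 1361 × 0.879829 = 1197 W/m².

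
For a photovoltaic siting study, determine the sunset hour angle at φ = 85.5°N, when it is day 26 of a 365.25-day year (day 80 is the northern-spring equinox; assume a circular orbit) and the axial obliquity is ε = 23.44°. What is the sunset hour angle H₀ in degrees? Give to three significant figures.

H₀ = 0.00°

Solar longitude: λ_s = 360° × (26 − 80)/365.25 = -53.224°, i.e. -53.224° + 360° = 306.776°.
sin δ = sin 23.44° × sin 306.776° = -0.31862, so δ = -18.580°.
cos H₀ = −tan φ · tan δ = 4.2711 ≥ 1, so the Sun never rises (polar night) and H₀ = 0.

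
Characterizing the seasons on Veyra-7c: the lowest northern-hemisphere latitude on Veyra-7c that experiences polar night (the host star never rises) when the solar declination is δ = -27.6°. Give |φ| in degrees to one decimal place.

|φ| = 62.4°

Polar night requires cos H₀ = −tan φ tan δ ≥ 1, i.e. tan φ tan δ ≤ −1.
The boundary is |tan φ| · |tan δ| = 1, so |φ| = 90° − |δ| = 90° − 27.6° = 62.4° in the northern hemisphere.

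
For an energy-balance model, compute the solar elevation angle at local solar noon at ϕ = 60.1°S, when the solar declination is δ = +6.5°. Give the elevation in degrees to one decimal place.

23.4°

At local noon the hour angle is zero, so the zenith angle equals |ϕ − δ| = |-60.1° − (+6.500°)| = 66.600°.
Elevation = 90° − 66.600° = 23.4°.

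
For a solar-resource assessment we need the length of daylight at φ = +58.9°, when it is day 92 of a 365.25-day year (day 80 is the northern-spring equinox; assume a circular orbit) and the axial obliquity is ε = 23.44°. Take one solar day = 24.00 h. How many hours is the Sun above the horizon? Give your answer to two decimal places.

Solar longitude: λ_s = 360° × (92 − 80)/365.25 = 11.828°.
sin δ = sin 23.44° × sin 11.828° = 0.08153, so δ = +4.677°.
cos H₀ = −tan φ · tan δ = −tan(+58.9°) × tan(+4.677°) = -0.1356, so H₀ = 1.7068 rad = 97.79°.
Daylight = 2H₀/(2π) × 24.00 h = (1.7068/π) × 24.00 = 13.04 h.

13.04 h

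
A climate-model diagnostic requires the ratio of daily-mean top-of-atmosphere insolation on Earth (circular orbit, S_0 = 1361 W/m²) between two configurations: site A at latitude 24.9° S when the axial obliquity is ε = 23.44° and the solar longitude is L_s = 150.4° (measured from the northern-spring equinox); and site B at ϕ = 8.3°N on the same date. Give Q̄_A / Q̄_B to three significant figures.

Q̄_A / Q̄_B ≈ 0.752

— Configuration A (ϕ=-24.9°):
Solar declination: sin δ = sin ε · sin L_s = sin 23.44° × sin 150.4° = 0.19648, so δ = +11.331°.
cos h₀ = −tan(-24.9°) tan(+11.331°) = 0.0930, h₀ = 1.4776 rad.
Bracket: h₀ sin ϕ sin δ + cos ϕ cos δ sin h₀ = 1.4776×-0.42104×0.19648 + 0.90704×0.98051×0.99566 = -0.122236 + 0.885502 = 0.763266.
Q̄ = (S_0/π) × [bracket] = (1361/π) × 0.763266 = 330.66 W/m².
— Configuration B (ϕ=+8.3°):
cos h₀ = −tan(+8.3°) tan(+11.331°) = -0.0292, h₀ = 1.6000 rad.
Bracket: h₀ sin ϕ sin δ + cos ϕ cos δ sin h₀ = 1.6000×0.14436×0.19648 + 0.98953×0.98051×0.99957 = 0.045382 + 0.969827 = 1.015209.
Q̄ = (S_0/π) × [bracket] = (1361/π) × 1.015209 = 439.81 W/m².
Ratio Q̄_A / Q̄_B = 330.66 / 439.81 = 0.7518.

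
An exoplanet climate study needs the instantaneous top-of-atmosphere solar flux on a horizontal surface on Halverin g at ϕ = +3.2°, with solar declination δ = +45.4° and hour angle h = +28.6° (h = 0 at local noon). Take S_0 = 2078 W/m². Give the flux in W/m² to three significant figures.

1.36e+03 W/m²

cos θ_z = sin ϕ sin δ + cos ϕ cos δ cos h = 0.039746 + 0.615517 = 0.655263.
Flux = S_0 · cos θ_z = 2078 × 0.655263 = 1362 W/m².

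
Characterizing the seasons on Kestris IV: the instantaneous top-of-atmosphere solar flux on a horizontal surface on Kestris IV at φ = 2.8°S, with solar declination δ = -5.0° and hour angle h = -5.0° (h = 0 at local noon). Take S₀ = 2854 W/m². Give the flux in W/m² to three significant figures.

cos θ_z = sin φ sin δ + cos φ cos δ cos h = 0.004258 + 0.991219 = 0.995477.
Flux = S₀ · cos θ_z = 2854 × 0.995477 = 2841 W/m².

2.84e+03 W/m²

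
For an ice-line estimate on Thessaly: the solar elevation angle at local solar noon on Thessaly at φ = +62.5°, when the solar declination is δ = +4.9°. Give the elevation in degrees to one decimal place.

At local noon the hour angle is zero, so the zenith angle equals |φ − δ| = |+62.5° − (+4.900°)| = 57.600°.
Elevation = 90° − 57.600° = 32.4°.

32.4°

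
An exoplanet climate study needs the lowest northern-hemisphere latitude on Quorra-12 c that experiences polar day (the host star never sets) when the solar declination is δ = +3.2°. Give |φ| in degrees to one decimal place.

|φ| = 86.8°

Polar day requires cos H₀ = −tan φ tan δ ≤ −1, i.e. tan φ tan δ ≥ 1.
The boundary is |tan φ| · |tan δ| = 1, so |φ| = 90° − |δ| = 90° − 3.2° = 86.8° in the northern hemisphere.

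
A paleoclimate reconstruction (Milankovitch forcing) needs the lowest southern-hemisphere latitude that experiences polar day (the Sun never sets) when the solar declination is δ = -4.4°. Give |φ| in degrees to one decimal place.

Polar day requires cos H₀ = −tan φ tan δ ≤ −1, i.e. tan φ tan δ ≥ 1.
The boundary is |tan φ| · |tan δ| = 1, so |φ| = 90° − |δ| = 90° − 4.4° = 85.6° in the southern hemisphere.

|φ| = 85.6°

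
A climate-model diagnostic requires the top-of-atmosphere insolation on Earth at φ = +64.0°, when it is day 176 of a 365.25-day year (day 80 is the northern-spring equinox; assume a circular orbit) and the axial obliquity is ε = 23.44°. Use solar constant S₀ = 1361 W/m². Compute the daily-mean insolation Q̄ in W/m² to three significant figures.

Solar longitude: λ_s = 360° × (176 − 80)/365.25 = 94.620°.
sin δ = sin 23.44° × sin 94.620° = 0.39650, so δ = +23.359°.
cos H₀ = −tan(+64.0°) tan(+23.359°) = -0.8855, H₀ = 2.6584 rad.
Bracket: H₀ sin φ sin δ + cos φ cos δ sin H₀ = 2.6584×0.89879×0.39650 + 0.43837×0.91804×0.46461 = 0.947375 + 0.186978 = 1.134353.
Q̄ = (S₀/π) × [bracket] = (1361/π) × 1.134353 = 491.4 W/m².

Q̄ ≈ 491 W/m²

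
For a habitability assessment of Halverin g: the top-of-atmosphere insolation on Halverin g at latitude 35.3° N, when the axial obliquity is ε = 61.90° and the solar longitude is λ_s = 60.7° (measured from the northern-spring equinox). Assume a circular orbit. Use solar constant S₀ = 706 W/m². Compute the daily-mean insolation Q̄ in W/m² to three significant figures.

Q̄ ≈ 320 W/m²

Solar declination: sin δ = sin ε · sin λ_s = sin 61.90° × sin 60.7° = 0.76928, so δ = +50.289°.
cos H₀ = −tan(+35.3°) tan(+50.289°) = -0.8525, H₀ = 2.5915 rad.
Bracket: H₀ sin φ sin δ + cos φ cos δ sin H₀ = 2.5915×0.57786×0.76928 + 0.81614×0.63892×0.52272 = 1.152015 + 0.272571 = 1.424586.
Q̄ = (S₀/π) × [bracket] = (706/π) × 1.424586 = 320.1 W/m².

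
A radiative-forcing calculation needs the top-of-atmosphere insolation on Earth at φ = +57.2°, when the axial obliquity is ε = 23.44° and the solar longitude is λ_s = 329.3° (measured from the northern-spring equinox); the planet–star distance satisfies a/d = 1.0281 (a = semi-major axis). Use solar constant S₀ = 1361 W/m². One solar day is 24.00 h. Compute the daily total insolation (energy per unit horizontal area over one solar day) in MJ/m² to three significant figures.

Solar declination: sin δ = sin ε · sin λ_s = sin 23.44° × sin 329.3° = -0.20309, so δ = -11.718°.
cos H₀ = −tan(+57.2°) tan(-11.718°) = 0.3218, H₀ = 1.2431 rad.
Bracket: H₀ sin φ sin δ + cos φ cos δ sin H₀ = 1.2431×0.84057×-0.20309 + 0.54171×0.97916×0.94679 = -0.212211 + 0.502197 = 0.289986.
Inverse-square distance factor (a/d)² = 1.0281² = 1.056990.
Q̄ = (S₀/π) × 1.056990 × [bracket] = (1361/π) × 1.056990 × 0.289986 = 132.79 W/m².
Daily total = Q̄ × 24.00 h × 3600 s/h = 132.79 × 24.00 × 3600 / 10⁶ = 11.47 MJ/m².

11.5 MJ/m²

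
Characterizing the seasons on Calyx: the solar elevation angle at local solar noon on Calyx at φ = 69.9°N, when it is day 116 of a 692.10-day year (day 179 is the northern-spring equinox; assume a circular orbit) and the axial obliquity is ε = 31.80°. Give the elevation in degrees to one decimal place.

3.5°

Solar longitude: λ_s = 360° × (116 − 179)/692.10 = -32.770°, i.e. -32.770° + 360° = 327.230°.
sin δ = sin 31.80° × sin 327.230° = -0.28522, so δ = -16.572°.
At local noon the hour angle is zero, so the zenith angle equals |φ − δ| = |+69.9° − (-16.572°)| = 86.472°.
Elevation = 90° − 86.472° = 3.5°.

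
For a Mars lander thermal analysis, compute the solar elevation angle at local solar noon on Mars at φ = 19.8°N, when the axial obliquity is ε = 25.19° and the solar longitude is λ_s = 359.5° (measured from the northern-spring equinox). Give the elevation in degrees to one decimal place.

Solar declination: sin δ = sin ε · sin λ_s = sin 25.19° × sin 359.5° = -0.00371, so δ = -0.213°.
At local noon the hour angle is zero, so the zenith angle equals |φ − δ| = |+19.8° − (-0.213°)| = 20.013°.
Elevation = 90° − 20.013° = 70.0°.

70.0°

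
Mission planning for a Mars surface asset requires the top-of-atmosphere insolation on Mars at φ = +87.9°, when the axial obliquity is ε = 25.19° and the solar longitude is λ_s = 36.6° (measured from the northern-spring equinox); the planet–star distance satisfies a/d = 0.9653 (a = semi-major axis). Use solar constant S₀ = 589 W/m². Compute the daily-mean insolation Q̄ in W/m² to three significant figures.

Q̄ ≈ 139 W/m²

Solar declination: sin δ = sin ε · sin λ_s = sin 25.19° × sin 36.6° = 0.25377, so δ = +14.700°.
cos H₀ = −tan(+87.9°) tan(+14.700°) = -7.1548 ≤ −1 ⇒ polar day, H₀ = π.
Bracket: H₀ sin φ sin δ + cos φ cos δ sin H₀ = 3.1416×0.99933×0.25377 + 0.03664×0.96727×0.00000 = 0.796710 + 0.000000 = 0.796710.
Inverse-square distance factor (a/d)² = 0.9653² = 0.931804.
Q̄ = (S₀/π) × 0.931804 × [bracket] = (589/π) × 0.931804 × 0.796710 = 139.2 W/m².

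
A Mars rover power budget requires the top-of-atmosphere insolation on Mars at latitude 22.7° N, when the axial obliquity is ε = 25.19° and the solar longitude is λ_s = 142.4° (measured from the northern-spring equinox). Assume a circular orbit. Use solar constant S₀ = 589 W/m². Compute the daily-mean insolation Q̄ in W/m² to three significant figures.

Q̄ ≈ 198 W/m²

Solar declination: sin δ = sin ε · sin λ_s = sin 25.19° × sin 142.4° = 0.25969, so δ = +15.052°.
cos H₀ = −tan(+22.7°) tan(+15.052°) = -0.1125, H₀ = 1.6835 rad.
Bracket: H₀ sin φ sin δ + cos φ cos δ sin H₀ = 1.6835×0.38591×0.25969 + 0.92254×0.96569×0.99365 = 0.168715 + 0.885231 = 1.053946.
Q̄ = (S₀/π) × [bracket] = (589/π) × 1.053946 = 197.6 W/m².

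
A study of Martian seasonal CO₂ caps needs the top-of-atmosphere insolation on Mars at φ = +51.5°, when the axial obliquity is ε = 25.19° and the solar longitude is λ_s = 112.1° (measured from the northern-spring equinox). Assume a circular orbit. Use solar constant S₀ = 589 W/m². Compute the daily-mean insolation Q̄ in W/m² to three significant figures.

Q̄ ≈ 214 W/m²

Solar declination: sin δ = sin ε · sin λ_s = sin 25.19° × sin 112.1° = 0.39435, so δ = +23.225°.
cos H₀ = −tan(+51.5°) tan(+23.225°) = -0.5395, H₀ = 2.1406 rad.
Bracket: H₀ sin φ sin δ + cos φ cos δ sin H₀ = 2.1406×0.78261×0.39435 + 0.62251×0.91896×0.84199 = 0.660637 + 0.481670 = 1.142307.
Q̄ = (S₀/π) × [bracket] = (589/π) × 1.142307 = 214.2 W/m².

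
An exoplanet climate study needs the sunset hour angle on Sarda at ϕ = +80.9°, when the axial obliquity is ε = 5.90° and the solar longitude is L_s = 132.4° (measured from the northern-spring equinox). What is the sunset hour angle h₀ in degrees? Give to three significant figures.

Solar declination: sin δ = sin ε · sin L_s = sin 5.90° × sin 132.4° = 0.07591, so δ = +4.353°.
cos h₀ = −tan ϕ · tan δ = −tan(+80.9°) × tan(+4.353°) = -0.4753, so h₀ = 2.0661 rad = 118.38°.

h₀ = 118°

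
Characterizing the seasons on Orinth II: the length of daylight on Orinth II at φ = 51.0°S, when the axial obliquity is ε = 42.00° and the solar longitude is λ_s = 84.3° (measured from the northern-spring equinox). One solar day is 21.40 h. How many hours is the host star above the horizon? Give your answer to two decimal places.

0.00 h

Solar declination: sin δ = sin ε · sin λ_s = sin 42.00° × sin 84.3° = 0.66582, so δ = +41.745°.
cos H₀ = −tan φ · tan δ = 1.1020 ≥ 1, so the host star never rises (polar night) and H₀ = 0.
Daylight = 2H₀/(2π) × 21.40 h = (0.0000/π) × 21.40 = 0.00 h.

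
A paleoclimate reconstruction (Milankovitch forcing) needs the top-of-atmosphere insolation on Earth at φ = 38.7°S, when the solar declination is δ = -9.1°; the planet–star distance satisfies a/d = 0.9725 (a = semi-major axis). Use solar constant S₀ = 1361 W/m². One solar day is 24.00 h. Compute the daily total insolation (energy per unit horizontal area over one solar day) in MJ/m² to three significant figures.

cos H₀ = −tan(-38.7°) tan(-9.100°) = -0.1283, H₀ = 1.6995 rad.
Bracket: H₀ sin φ sin δ + cos φ cos δ sin H₀ = 1.6995×-0.62524×-0.15816 + 0.78043×0.98741×0.99173 = 0.168060 + 0.764231 = 0.932291.
Inverse-square distance factor (a/d)² = 0.9725² = 0.945756.
Q̄ = (S₀/π) × 0.945756 × [bracket] = (1361/π) × 0.945756 × 0.932291 = 381.98 W/m².
Daily total = Q̄ × 24.00 h × 3600 s/h = 381.98 × 24.00 × 3600 / 10⁶ = 33.00 MJ/m².

33.0 MJ/m²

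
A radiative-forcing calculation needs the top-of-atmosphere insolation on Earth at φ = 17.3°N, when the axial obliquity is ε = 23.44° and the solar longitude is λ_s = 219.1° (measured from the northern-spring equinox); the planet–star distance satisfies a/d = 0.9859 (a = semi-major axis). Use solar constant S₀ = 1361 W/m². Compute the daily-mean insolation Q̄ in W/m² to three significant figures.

Solar declination: sin δ = sin ε · sin λ_s = sin 23.44° × sin 219.1° = -0.25088, so δ = -14.529°.
cos H₀ = −tan(+17.3°) tan(-14.529°) = 0.0807, H₀ = 1.4900 rad.
Bracket: H₀ sin φ sin δ + cos φ cos δ sin H₀ = 1.4900×0.29737×-0.25088 + 0.95476×0.96802×0.99674 = -0.111160 + 0.921214 = 0.810054.
Inverse-square distance factor (a/d)² = 0.9859² = 0.971999.
Q̄ = (S₀/π) × 0.971999 × [bracket] = (1361/π) × 0.971999 × 0.810054 = 341.1 W/m².

Q̄ ≈ 341 W/m²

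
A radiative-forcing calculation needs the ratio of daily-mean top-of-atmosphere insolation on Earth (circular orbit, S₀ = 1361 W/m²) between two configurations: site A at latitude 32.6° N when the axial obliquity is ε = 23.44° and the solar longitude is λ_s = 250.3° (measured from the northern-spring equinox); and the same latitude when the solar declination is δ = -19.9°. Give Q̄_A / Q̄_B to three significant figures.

Q̄_A / Q̄_B ≈ 0.933

— Configuration A (φ=+32.6°):
Solar declination: sin δ = sin ε · sin λ_s = sin 23.44° × sin 250.3° = -0.37451, so δ = -21.994°.
cos H₀ = −tan(+32.6°) tan(-21.994°) = 0.2583, H₀ = 1.3095 rad.
Bracket: H₀ sin φ sin δ + cos φ cos δ sin H₀ = 1.3095×0.53877×-0.37451 + 0.84245×0.92722×0.96606 = -0.264224 + 0.754625 = 0.490401.
Q̄ = (S₀/π) × [bracket] = (1361/π) × 0.490401 = 212.45 W/m².
— Configuration B (φ=+32.6°):
cos H₀ = −tan(+32.6°) tan(-19.900°) = 0.2315, H₀ = 1.3372 rad.
Bracket: H₀ sin φ sin δ + cos φ cos δ sin H₀ = 1.3372×0.53877×-0.34038 + 0.84245×0.94029×0.97283 = -0.245224 + 0.770625 = 0.525401.
Q̄ = (S₀/π) × [bracket] = (1361/π) × 0.525401 = 227.61 W/m².
Ratio Q̄_A / Q̄_B = 212.45 / 227.61 = 0.9334.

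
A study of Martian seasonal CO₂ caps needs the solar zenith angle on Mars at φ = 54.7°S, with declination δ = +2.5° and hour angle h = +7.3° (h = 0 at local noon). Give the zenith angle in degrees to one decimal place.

cos θ_z = sin φ sin δ + cos φ cos δ cos h = -0.035599 + 0.572628 = 0.537029.
θ_z = arccos(0.537029) = 57.5°.

θ_z = 57.5°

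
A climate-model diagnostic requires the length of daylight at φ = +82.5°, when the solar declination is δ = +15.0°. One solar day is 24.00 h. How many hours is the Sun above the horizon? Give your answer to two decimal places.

24.00 h

Sunrise equation: cos H₀ = −tan φ · tan δ = -2.0353 ≤ −1, so the Sun never sets (polar day) and H₀ = π.
Daylight = 2H₀/(2π) × 24.00 h = (3.1416/π) × 24.00 = 24.00 h.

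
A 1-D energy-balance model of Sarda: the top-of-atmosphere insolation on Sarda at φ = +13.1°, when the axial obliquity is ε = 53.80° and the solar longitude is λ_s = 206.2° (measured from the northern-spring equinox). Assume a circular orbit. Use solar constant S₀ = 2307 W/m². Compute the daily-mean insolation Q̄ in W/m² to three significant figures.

Q̄ ≈ 578 W/m²

Solar declination: sin δ = sin ε · sin λ_s = sin 53.80° × sin 206.2° = -0.35628, so δ = -20.872°.
cos H₀ = −tan(+13.1°) tan(-20.872°) = 0.0887, H₀ = 1.4819 rad.
Bracket: H₀ sin φ sin δ + cos φ cos δ sin H₀ = 1.4819×0.22665×-0.35628 + 0.97398×0.93438×0.99606 = -0.119665 + 0.906482 = 0.786817.
Q̄ = (S₀/π) × [bracket] = (2307/π) × 0.786817 = 577.8 W/m².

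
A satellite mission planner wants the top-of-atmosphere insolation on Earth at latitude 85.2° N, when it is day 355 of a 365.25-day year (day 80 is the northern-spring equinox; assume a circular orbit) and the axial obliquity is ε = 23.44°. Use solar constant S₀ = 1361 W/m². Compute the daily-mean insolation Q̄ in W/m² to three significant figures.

Solar longitude: λ_s = 360° × (355 − 80)/365.25 = 271.047°.
sin δ = sin 23.44° × sin 271.047° = -0.39772, so δ = -23.436°.
cos H₀ = −tan(+85.2°) tan(-23.436°) = 5.1622 ≥ 1 ⇒ polar night, H₀ = 0 and Q̄ = 0.

Q̄ ≈ 0.00 W/m²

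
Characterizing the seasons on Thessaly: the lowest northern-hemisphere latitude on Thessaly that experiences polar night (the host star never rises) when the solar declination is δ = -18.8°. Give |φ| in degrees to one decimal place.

Polar night requires cos H₀ = −tan φ tan δ ≥ 1, i.e. tan φ tan δ ≤ −1.
The boundary is |tan φ| · |tan δ| = 1, so |φ| = 90° − |δ| = 90° − 18.8° = 71.2° in the northern hemisphere.

|φ| = 71.2°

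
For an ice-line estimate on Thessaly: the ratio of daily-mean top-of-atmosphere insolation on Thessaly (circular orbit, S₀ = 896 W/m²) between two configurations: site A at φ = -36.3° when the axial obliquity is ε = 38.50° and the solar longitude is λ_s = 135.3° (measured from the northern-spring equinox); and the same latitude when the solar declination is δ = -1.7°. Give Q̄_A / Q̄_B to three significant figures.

Q̄_A / Q̄_B ≈ 0.437

— Configuration A (φ=-36.3°):
Solar declination: sin δ = sin ε · sin λ_s = sin 38.50° × sin 135.3° = 0.43787, so δ = +25.968°.
cos H₀ = −tan(-36.3°) tan(+25.968°) = 0.3578, H₀ = 1.2049 rad.
Bracket: H₀ sin φ sin δ + cos φ cos δ sin H₀ = 1.2049×-0.59201×0.43787 + 0.80593×0.89904×0.93381 = -0.312338 + 0.676604 = 0.364266.
Q̄ = (S₀/π) × [bracket] = (896/π) × 0.364266 = 103.89 W/m².
— Configuration B (φ=-36.3°):
cos H₀ = −tan(-36.3°) tan(-1.700°) = -0.0218, H₀ = 1.5926 rad.
Bracket: H₀ sin φ sin δ + cos φ cos δ sin H₀ = 1.5926×-0.59201×-0.02967 + 0.80593×0.99956×0.99976 = 0.027974 + 0.805382 = 0.833356.
Q̄ = (S₀/π) × [bracket] = (896/π) × 0.833356 = 237.68 W/m².
Ratio Q̄_A / Q̄_B = 103.89 / 237.68 = 0.4371.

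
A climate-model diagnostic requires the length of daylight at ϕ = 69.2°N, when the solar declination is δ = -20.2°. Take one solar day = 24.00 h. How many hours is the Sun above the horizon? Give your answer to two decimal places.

cos h₀ = −tan ϕ · tan δ = −tan(+69.2°) × tan(-20.200°) = 0.9686, so h₀ = 0.2513 rad = 14.40°.
Daylight = 2h₀/(2π) × 24.00 h = (0.2513/π) × 24.00 = 1.92 h.

1.92 h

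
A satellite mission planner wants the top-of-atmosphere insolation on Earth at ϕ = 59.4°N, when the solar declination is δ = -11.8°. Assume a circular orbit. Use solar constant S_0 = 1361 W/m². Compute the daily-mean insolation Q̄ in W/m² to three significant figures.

Q̄ ≈ 110 W/m²

cos h₀ = −tan(+59.4°) tan(-11.800°) = 0.3532, h₀ = 1.2098 rad.
Bracket: h₀ sin ϕ sin δ + cos ϕ cos δ sin h₀ = 1.2098×0.86074×-0.20450 + 0.50904×0.97887×0.93553 = -0.212951 + 0.466160 = 0.253209.
Q̄ = (S_0/π) × [bracket] = (1361/π) × 0.253209 = 109.7 W/m².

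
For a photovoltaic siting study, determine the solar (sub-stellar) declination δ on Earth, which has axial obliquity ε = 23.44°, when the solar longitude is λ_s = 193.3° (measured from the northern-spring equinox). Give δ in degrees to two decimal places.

sin δ = sin ε · sin λ_s = sin 23.44° × sin 193.3° = -0.091511.
δ = arcsin(-0.091511) = -5.25°.

δ = -5.25°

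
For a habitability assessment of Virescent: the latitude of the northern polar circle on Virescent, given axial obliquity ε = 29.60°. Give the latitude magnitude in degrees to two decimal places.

60.40°

The polar circle is the lowest latitude that experiences at least one full rotation of continuous daylight at the northern-summer solstice; it lies at |ϕ| = 90° − ε = 90° − 29.60° = 60.40°.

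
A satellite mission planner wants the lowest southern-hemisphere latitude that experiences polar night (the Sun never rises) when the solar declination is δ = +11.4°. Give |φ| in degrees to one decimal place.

|φ| = 78.6°

Polar night requires cos H₀ = −tan φ tan δ ≥ 1, i.e. tan φ tan δ ≤ −1.
The boundary is |tan φ| · |tan δ| = 1, so |φ| = 90° − |δ| = 90° − 11.4° = 78.6° in the southern hemisphere.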